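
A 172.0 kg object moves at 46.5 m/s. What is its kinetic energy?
KE = ½mv² = ½×172.0×46.5² = 185953.5 J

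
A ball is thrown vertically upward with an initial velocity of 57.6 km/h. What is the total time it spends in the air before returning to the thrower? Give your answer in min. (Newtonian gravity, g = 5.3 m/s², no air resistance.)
t_total = 2v₀/g (with unit conversion) = 0.1006 min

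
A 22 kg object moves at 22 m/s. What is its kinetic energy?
KE = ½mv² = ½×22×22² = 5324.0 J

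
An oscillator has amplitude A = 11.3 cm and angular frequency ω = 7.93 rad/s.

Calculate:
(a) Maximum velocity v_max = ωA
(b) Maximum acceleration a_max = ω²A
v_max = ωA = 7.93×0.113 = 0.8961 m/s
a_max = ω²A = 7.93²×0.113 = 7.106 m/s²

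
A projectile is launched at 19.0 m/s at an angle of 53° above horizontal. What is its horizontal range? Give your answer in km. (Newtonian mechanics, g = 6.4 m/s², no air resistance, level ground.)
R = v₀² sin(2θ) / g (with unit conversion) = 0.05422 km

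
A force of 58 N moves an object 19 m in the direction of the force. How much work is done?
W = Fd = 58×19 = 1102.0 J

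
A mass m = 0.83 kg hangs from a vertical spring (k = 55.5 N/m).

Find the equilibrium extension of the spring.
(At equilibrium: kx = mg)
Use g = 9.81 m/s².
x_eq = mg/k = 0.83×9.81/55.5 = 0.1467 m = 14.67 cm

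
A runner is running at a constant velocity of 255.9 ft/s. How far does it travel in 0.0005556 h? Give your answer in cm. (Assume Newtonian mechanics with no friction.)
d = vt (with unit conversion) = 15600.0 cm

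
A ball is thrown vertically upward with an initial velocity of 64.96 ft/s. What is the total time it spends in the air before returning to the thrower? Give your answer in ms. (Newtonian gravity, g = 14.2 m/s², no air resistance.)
t_total = 2v₀/g (with unit conversion) = 2789.0 ms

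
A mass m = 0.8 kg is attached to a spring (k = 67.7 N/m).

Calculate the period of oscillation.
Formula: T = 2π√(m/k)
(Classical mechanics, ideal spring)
T = 2π√(m/k) = 2π√(0.8/67.7) = 0.683 s; f = 1/T = 1.464 Hz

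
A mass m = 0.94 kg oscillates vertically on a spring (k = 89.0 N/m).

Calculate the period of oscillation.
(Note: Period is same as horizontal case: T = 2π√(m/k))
T = 2π√(m/k) = 2π√(0.94/89.0) = 0.6457 s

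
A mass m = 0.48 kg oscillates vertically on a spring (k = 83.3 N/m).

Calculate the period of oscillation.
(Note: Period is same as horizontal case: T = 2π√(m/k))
T = 2π√(m/k) = 2π√(0.48/83.3) = 0.477 s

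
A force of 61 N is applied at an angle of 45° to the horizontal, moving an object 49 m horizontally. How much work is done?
W = Fd cosθ = 61×49×cos(45°) = 2113.5 J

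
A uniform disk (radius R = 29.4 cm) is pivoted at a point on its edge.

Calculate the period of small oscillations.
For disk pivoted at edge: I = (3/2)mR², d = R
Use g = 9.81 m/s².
I/m = (3/2)R² = 0.1297 m²; d = R = 0.294 m
T = 2π√((3/2)R²/(gR)) = 2π√(3R/(2g)) = 1.332 s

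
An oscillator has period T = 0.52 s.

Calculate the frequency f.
f = 1/T = 1/0.52 = 1.923 Hz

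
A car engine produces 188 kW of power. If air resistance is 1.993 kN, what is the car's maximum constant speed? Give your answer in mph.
P = Fv → v = P/F = 188000 W / 1993 N = 94.33 m/s = 211.0 mph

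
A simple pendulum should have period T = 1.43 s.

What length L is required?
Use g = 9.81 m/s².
T = 2π√(L/g) → L = g(T/2π)² = 9.81×(1.43/2π)² = 0.5081 m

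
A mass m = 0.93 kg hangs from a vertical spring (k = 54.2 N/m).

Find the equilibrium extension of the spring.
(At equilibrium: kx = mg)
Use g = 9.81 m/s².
x_eq = mg/k = 0.93×9.81/54.2 = 0.1683 m = 16.83 cm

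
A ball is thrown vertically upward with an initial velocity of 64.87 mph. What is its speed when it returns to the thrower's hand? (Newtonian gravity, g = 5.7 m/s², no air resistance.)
By conservation of energy, the ball returns at the same speed = 64.87 mph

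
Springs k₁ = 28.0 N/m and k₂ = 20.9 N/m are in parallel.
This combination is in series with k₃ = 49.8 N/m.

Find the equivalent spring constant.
k₁₂ = k₁ + k₂ = 48.9 N/m (parallel)
1/k_eq = 1/k₁₂ + 1/k₃ → k_eq = 24.67 N/m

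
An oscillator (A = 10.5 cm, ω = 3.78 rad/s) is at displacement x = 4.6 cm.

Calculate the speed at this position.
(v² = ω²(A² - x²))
v = ω√(A² − x²) = 3.78×√(0.105² − 0.046²) = 0.3568 m/s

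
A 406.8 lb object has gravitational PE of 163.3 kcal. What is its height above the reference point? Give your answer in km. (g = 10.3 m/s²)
PE = mgh → h = PE/(mg) = 6.832e+05 J / (184.5 kg × 10.3 m/s²) = 359.5 m = 0.3595 km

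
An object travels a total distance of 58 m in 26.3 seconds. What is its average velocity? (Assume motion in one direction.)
v_avg = Δd / Δt = 58 / 26.3 = 2.21 m/s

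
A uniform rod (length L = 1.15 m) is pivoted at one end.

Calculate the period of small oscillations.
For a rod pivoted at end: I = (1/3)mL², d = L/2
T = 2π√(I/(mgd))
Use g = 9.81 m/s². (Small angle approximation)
I/m = (1/3)L² = 0.4408 m²; d = L/2 = 0.575 m
T = 2π√(I/(mgd)) = 2π√(0.4408/(9.81×0.575)) = 1.757 s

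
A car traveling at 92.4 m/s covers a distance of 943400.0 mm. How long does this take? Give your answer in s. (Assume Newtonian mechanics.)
t = d/v (with unit conversion) = 10.21 s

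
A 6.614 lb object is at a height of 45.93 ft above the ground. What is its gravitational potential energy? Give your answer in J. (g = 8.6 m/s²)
PE = mgh = 3 kg × 8.6 m/s² × 14 m = 361.2 J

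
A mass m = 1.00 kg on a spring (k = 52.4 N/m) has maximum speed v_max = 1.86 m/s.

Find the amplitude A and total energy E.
½mv²_max = ½kA² → A = v_max√(m/k) = 1.86×√(1.0/52.4) = 0.2569 m = 25.69 cm
E = ½mv²_max = ½×1.0×1.86² = 1.73 J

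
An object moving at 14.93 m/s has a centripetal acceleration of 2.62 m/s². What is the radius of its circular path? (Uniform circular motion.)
r = v²/a_c = 14.93²/2.62 = 85.08 m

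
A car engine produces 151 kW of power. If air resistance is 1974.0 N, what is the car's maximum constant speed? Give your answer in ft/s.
P = Fv → v = P/F = 151000 W / 1974 N = 76.49 m/s = 251.0 ft/s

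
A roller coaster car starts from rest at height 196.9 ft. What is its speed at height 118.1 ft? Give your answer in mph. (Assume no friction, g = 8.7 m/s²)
mgh₁ = ½mv₂² + mgh₂ → v₂ = √(2g(h₁−h₂)) = √(2×8.7×(60.02−36)) = 20.44 m/s = 45.73 mph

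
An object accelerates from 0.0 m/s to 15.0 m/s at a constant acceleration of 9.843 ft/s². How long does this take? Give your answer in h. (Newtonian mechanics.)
t = (v - v₀)/a (with unit conversion) = 0.001389 h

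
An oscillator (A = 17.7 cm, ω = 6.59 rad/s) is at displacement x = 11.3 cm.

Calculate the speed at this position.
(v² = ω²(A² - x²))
v = ω√(A² − x²) = 6.59×√(0.177² − 0.113²) = 0.8978 m/s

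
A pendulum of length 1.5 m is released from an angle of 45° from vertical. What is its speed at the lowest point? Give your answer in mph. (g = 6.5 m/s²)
h = L(1 − cosθ) = 1.5×(1 − cos45°) = 0.4393 m
v = √(2gh) = √(2×6.5×0.4393) = 2.39 m/s = 5.346 mph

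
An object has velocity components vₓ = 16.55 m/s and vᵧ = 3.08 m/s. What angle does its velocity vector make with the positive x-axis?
θ = arctan(vᵧ/vₓ) = arctan(3.08/16.55) = 10.54°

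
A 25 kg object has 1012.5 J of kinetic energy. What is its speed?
KE = ½mv² → v = √(2KE/m) = √(2×1012.5/25) = 9.0 m/s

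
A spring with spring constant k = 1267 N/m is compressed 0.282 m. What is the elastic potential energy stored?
PE = ½kx² = ½×1267×0.282² = 50.38 J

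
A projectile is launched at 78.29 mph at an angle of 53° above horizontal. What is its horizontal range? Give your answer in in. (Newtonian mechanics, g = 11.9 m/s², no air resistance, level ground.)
R = v₀² sin(2θ) / g (with unit conversion) = 3896.0 in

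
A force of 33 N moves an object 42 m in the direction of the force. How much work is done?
W = Fd = 33×42 = 1386.0 J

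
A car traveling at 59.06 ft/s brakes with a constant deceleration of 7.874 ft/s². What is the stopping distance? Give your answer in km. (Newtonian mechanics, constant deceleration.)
d = v₀² / (2a) (with unit conversion) = 0.06751 km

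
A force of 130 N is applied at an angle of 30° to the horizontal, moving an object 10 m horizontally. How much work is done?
W = Fd cosθ = 130×10×cos(30°) = 1125.8 J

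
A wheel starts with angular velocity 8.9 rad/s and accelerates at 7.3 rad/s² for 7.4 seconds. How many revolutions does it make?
θ = ω₀t + ½αt² = 8.9×7.4 + ½×7.3×7.4² = 265.73 rad
Revolutions = θ/(2π) = 265.73/(2π) = 42.29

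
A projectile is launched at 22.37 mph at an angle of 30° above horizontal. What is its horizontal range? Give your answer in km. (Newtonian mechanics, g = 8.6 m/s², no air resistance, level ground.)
R = v₀² sin(2θ) / g (with unit conversion) = 0.01007 km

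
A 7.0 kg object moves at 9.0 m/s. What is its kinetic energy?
KE = ½mv² = ½×7.0×9.0² = 283.5 J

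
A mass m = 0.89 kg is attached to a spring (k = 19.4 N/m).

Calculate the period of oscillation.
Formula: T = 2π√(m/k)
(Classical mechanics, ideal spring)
T = 2π√(m/k) = 2π√(0.89/19.4) = 1.346 s; f = 1/T = 0.7431 Hz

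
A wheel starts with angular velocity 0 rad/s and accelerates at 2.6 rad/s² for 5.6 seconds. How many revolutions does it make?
θ = ω₀t + ½αt² = 0×5.6 + ½×2.6×5.6² = 40.77 rad
Revolutions = θ/(2π) = 40.77/(2π) = 6.49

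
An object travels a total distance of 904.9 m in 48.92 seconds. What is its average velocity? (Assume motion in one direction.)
v_avg = Δd / Δt = 904.9 / 48.92 = 18.5 m/s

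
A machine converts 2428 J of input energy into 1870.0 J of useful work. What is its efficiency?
η = W_out/W_in = 1870.0/2428 = 0.7702 = 77.02%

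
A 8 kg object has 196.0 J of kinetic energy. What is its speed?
KE = ½mv² → v = √(2KE/m) = √(2×196.0/8) = 7.0 m/s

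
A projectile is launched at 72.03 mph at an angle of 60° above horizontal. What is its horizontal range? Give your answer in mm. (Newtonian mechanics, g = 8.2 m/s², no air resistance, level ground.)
R = v₀² sin(2θ) / g (with unit conversion) = 109500.0 mm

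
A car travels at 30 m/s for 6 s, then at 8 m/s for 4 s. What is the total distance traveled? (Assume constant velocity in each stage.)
d₁ = v₁t₁ = 30 × 6 = 180 m
d₂ = v₂t₂ = 8 × 4 = 32 m
d_total = 180 + 32 = 212 m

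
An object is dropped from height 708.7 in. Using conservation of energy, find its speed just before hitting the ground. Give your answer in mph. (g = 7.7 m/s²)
mgh = ½mv² → v = √(2gh) = √(2×7.7×18) = 16.65 m/s = 37.24 mph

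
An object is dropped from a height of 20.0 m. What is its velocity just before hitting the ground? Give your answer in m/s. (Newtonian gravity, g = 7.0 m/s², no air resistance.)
v = √(2gh) = 16.73 m/s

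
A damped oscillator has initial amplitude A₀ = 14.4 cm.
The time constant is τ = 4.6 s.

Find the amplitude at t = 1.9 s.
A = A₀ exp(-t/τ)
A = A₀ exp(−t/τ) = 14.4×exp(−1.9/4.6) = 9.528 cm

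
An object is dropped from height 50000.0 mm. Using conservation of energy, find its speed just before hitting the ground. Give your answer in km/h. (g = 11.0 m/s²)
mgh = ½mv² → v = √(2gh) = √(2×11.0×50) = 33.17 m/s = 119.4 km/h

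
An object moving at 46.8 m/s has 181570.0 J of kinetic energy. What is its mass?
KE = ½mv² → m = 2KE/v² = 2×181570.0/46.8² = 165.8 kg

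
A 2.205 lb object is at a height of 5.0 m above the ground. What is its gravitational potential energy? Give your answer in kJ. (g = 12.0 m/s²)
PE = mgh = 1 kg × 12.0 m/s² × 5 m = 60.01 J = 0.06001 kJ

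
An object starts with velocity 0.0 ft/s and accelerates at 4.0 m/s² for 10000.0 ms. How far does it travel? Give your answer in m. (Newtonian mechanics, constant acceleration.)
d = v₀t + ½at² (with unit conversion) = 200.0 m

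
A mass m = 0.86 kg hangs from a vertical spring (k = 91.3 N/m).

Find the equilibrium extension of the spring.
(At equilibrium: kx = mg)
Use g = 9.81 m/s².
x_eq = mg/k = 0.86×9.81/91.3 = 0.09241 m = 9.241 cm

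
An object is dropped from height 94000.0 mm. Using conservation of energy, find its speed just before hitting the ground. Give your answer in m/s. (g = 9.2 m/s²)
mgh = ½mv² → v = √(2gh) = √(2×9.2×94) = 41.59 m/s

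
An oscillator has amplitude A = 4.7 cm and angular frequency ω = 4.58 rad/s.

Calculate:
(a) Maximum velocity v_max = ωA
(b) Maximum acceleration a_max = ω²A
v_max = ωA = 4.58×0.047 = 0.2153 m/s
a_max = ω²A = 4.58²×0.047 = 0.9859 m/s²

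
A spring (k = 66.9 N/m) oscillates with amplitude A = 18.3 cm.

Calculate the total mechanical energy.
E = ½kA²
E = ½kA² = ½×66.9×(0.183)² = 1.12 J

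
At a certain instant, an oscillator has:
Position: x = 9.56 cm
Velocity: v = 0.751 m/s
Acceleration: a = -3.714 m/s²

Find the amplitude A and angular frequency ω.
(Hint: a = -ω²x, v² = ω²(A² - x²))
a = −ω²x → ω = √(|a|/x) = √(3.714/0.0956) = 6.233 rad/s
v² = ω²(A² − x²) → A = √(x² + v²/ω²) = √(0.0956² + 0.751²/6.233²) = 0.1538 m = 15.38 cm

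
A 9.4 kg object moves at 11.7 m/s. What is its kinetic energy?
KE = ½mv² = ½×9.4×11.7² = 643.383 J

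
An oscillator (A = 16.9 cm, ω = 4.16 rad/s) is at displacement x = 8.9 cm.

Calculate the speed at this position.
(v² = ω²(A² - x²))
v = ω√(A² − x²) = 4.16×√(0.169² − 0.089²) = 0.5977 m/s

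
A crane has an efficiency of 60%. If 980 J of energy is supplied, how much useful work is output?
W_out = η × W_in = 0.6 × 980 = 588.0 J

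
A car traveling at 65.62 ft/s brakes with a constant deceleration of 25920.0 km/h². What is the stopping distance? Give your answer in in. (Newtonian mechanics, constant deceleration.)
d = v₀² / (2a) (with unit conversion) = 3937.0 in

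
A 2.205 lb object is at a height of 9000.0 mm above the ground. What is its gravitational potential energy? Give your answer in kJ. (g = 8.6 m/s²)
PE = mgh = 1 kg × 8.6 m/s² × 9 m = 77.41 J = 0.07741 kJ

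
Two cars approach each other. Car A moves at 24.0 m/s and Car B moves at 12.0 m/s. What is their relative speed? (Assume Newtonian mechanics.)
v_rel = v_A + v_B = 24.0 + 12.0 = 36.0 m/s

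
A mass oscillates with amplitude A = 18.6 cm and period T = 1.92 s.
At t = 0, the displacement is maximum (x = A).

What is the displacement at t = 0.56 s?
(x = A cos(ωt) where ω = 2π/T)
ω = 2π/T = 2π/1.92 = 3.272 rad/s
x = A cos(ωt) = 18.6×cos(3.272×0.56) = -4.814 cm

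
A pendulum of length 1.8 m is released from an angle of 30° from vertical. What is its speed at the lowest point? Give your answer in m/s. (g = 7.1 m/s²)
h = L(1 − cosθ) = 1.8×(1 − cos30°) = 0.2412 m
v = √(2gh) = √(2×7.1×0.2412) = 1.851 m/s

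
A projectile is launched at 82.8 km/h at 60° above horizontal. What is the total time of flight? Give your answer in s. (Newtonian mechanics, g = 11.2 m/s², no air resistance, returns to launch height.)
T = 2v₀sin(θ)/g (with unit conversion) = 3.557 s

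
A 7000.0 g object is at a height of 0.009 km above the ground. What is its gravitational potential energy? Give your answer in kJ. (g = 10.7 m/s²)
PE = mgh = 7 kg × 10.7 m/s² × 9 m = 674.1 J = 0.6741 kJ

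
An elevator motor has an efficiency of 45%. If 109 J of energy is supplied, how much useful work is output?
W_out = η × W_in = 0.45 × 109 = 49.05 J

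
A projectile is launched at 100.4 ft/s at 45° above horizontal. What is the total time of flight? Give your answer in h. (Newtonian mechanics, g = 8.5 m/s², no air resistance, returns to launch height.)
T = 2v₀sin(θ)/g (with unit conversion) = 0.001414 h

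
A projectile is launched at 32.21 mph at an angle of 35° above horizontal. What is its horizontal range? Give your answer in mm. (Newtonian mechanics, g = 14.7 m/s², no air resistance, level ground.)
R = v₀² sin(2θ) / g (with unit conversion) = 13250.0 mm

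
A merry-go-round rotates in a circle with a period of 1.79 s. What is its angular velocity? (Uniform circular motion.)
ω = 2π/T = 2π/1.79 = 3.5102 rad/s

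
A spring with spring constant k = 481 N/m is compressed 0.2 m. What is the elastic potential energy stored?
PE = ½kx² = ½×481×0.2² = 9.62 J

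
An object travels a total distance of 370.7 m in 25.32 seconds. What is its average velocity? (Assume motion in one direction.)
v_avg = Δd / Δt = 370.7 / 25.32 = 14.64 m/s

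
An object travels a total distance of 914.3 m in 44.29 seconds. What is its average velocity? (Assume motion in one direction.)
v_avg = Δd / Δt = 914.3 / 44.29 = 20.64 m/s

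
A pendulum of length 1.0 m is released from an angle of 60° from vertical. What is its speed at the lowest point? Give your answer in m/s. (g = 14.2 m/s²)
h = L(1 − cosθ) = 1.0×(1 − cos60°) = 0.5 m
v = √(2gh) = √(2×14.2×0.5) = 3.768 m/s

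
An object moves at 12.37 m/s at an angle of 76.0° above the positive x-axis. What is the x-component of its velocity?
vₓ = v cos(θ) = 12.37 × cos(76.0°) = 2.99 m/s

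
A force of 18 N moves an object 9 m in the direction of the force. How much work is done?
W = Fd = 18×9 = 162.0 J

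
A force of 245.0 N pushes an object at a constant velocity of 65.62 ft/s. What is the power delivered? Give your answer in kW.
P = Fv = 245 N × 20 m/s = 4900 W = 4.9 kW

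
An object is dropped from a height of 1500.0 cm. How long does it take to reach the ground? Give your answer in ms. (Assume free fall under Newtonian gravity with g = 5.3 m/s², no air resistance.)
t = √(2h/g) (with unit conversion) = 2379.0 ms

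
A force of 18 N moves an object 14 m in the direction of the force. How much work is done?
W = Fd = 18×14 = 252.0 J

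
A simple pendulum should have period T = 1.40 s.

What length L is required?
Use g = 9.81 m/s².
T = 2π√(L/g) → L = g(T/2π)² = 9.81×(1.4/2π)² = 0.487 m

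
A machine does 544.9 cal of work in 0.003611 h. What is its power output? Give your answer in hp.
P = W/t = 2280 J / 13 s = 175.4 W = 0.2352 hp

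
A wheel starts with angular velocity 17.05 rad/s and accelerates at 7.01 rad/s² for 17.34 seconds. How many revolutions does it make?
θ = ω₀t + ½αt² = 17.05×17.34 + ½×7.01×17.34² = 1349.51 rad
Revolutions = θ/(2π) = 1349.51/(2π) = 214.78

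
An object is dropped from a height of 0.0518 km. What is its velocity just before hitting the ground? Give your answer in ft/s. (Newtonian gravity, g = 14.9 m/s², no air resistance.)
v = √(2gh) (with unit conversion) = 128.9 ft/s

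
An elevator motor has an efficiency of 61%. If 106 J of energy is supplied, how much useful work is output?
W_out = η × W_in = 0.61 × 106 = 64.66 J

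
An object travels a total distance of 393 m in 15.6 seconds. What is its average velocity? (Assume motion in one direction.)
v_avg = Δd / Δt = 393 / 15.6 = 25.19 m/s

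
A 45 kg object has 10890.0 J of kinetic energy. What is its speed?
KE = ½mv² → v = √(2KE/m) = √(2×10890.0/45) = 22.0 m/s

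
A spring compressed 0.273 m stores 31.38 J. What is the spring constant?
PE = ½kx² → k = 2PE/x² = 2×31.38/0.273² = 842.1 N/m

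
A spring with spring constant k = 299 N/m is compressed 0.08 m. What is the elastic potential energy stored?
PE = ½kx² = ½×299×0.08² = 0.9568 J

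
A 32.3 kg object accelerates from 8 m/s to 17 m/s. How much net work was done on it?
W_net = ΔKE = ½m(v₂² − v₁²) = ½×32.3×(17² − 8²) = 3633.75 J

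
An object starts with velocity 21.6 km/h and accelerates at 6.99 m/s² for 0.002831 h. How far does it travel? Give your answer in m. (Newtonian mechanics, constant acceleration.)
d = v₀t + ½at² (with unit conversion) = 424.2 m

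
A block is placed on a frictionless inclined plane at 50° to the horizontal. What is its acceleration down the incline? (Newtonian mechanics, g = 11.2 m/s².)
a = g sin(θ) = 11.2 × sin(50°) = 11.2 × 0.766 = 8.58 m/s²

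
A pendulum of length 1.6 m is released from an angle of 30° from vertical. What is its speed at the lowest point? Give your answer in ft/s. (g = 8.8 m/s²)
h = L(1 − cosθ) = 1.6×(1 − cos30°) = 0.2144 m
v = √(2gh) = √(2×8.8×0.2144) = 1.942 m/s = 6.373 ft/s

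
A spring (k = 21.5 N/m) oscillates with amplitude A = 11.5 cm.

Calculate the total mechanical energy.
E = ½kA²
E = ½kA² = ½×21.5×(0.115)² = 0.1422 J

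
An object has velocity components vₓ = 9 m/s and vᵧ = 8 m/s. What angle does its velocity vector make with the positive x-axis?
θ = arctan(vᵧ/vₓ) = arctan(8/9) = 41.63°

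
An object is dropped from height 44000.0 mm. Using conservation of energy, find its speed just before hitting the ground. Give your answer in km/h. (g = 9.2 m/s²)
mgh = ½mv² → v = √(2gh) = √(2×9.2×44) = 28.45 m/s = 102.4 km/h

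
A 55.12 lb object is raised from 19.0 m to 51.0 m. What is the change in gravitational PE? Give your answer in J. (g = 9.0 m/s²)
ΔPE = mg(h₂ − h₁) = 25 kg × 9.0 m/s² × (51 − 19) m = 7201 J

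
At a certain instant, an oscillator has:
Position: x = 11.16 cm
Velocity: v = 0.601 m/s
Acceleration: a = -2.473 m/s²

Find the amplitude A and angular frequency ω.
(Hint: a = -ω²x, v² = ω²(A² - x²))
a = −ω²x → ω = √(|a|/x) = √(2.473/0.1116) = 4.707 rad/s
v² = ω²(A² − x²) → A = √(x² + v²/ω²) = √(0.1116² + 0.601²/4.707²) = 0.1696 m = 16.96 cm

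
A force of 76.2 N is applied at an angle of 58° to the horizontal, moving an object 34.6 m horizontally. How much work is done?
W = Fd cosθ = 76.2×34.6×cos(58°) = 1397.1 J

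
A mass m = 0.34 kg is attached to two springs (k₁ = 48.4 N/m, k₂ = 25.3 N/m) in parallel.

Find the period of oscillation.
k_eq = k₁+k₂ = 73.7 N/m
T = 2π√(m/k_eq) = 2π√(0.34/73.7) = 0.4268 s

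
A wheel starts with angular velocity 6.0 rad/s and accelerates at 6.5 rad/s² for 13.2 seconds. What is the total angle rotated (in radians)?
θ = ω₀t + ½αt² = 6.0×13.2 + ½×6.5×13.2² = 645.48 rad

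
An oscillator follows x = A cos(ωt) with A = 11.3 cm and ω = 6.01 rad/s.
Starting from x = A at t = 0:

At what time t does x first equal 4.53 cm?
cos(ωt) = x/A = 4.53/11.3 = 0.4009
ωt = arccos(0.4009) = 1.158 rad
t = 1.158/6.01 = 0.1927 s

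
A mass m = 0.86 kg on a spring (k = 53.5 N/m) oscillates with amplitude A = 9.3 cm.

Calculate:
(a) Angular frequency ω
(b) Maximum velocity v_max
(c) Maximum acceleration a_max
ω = √(k/m) = √(53.5/0.86) = 7.887 rad/s
v_max = ωA = 7.887×0.093 = 0.7335 m/s
a_max = ω²A = 7.887²×0.093 = 5.785 m/s²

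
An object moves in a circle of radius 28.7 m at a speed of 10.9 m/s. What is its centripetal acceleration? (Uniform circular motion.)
a_c = v²/r = 10.9²/28.7 = 118.81/28.7 = 4.14 m/s²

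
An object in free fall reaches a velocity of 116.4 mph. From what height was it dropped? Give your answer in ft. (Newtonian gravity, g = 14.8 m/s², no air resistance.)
h = v²/(2g) (with unit conversion) = 300.1 ft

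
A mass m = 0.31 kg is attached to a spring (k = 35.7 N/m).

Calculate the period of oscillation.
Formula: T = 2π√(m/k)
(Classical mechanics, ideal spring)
T = 2π√(m/k) = 2π√(0.31/35.7) = 0.5855 s; f = 1/T = 1.708 Hz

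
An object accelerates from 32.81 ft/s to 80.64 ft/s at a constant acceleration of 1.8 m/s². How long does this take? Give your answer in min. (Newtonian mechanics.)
t = (v - v₀)/a (with unit conversion) = 0.135 min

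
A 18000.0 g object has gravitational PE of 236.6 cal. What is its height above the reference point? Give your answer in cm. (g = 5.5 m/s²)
PE = mgh → h = PE/(mg) = 989.9 J / (18 kg × 5.5 m/s²) = 9.999 m = 999.9 cm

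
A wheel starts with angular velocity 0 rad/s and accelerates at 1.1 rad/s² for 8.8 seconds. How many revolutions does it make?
θ = ω₀t + ½αt² = 0×8.8 + ½×1.1×8.8² = 42.59 rad
Revolutions = θ/(2π) = 42.59/(2π) = 6.78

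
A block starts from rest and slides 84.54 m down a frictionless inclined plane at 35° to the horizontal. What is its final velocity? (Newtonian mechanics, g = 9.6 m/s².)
a = g sin(θ) = 9.6 × sin(35°) = 5.51 m/s²
v = √(2ad) = √(2 × 5.51 × 84.54) = 30.51 m/s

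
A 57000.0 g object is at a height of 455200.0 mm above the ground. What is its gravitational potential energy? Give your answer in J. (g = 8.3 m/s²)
PE = mgh = 57 kg × 8.3 m/s² × 455.2 m = 2.154e+05 J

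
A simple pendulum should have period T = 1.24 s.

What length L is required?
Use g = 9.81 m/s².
T = 2π√(L/g) → L = g(T/2π)² = 9.81×(1.24/2π)² = 0.3821 m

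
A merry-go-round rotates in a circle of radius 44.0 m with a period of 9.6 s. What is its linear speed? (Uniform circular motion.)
v = 2πr/T = 2π×44.0/9.6 = 28.8 m/s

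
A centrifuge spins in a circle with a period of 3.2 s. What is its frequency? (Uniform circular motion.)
f = 1/T = 1/3.2 = 0.3125 Hz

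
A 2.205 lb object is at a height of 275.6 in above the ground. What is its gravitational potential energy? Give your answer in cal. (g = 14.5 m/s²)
PE = mgh = 1 kg × 14.5 m/s² × 7 m = 101.5 J = 24.26 cal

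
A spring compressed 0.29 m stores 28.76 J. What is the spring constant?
PE = ½kx² → k = 2PE/x² = 2×28.76/0.29² = 683.9 N/m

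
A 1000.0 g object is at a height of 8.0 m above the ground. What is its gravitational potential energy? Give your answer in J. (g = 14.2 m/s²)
PE = mgh = 1 kg × 14.2 m/s² × 8 m = 113.6 J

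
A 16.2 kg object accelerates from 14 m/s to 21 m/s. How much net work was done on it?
W_net = ΔKE = ½m(v₂² − v₁²) = ½×16.2×(21² − 14²) = 1984.5 J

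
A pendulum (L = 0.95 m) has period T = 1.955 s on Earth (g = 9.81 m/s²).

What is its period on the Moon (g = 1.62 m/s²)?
T = 2π√(L/g), so T_moon/T_earth = √(g_earth/g_moon)
T_moon = 2π√(0.95/1.62) = 4.812 s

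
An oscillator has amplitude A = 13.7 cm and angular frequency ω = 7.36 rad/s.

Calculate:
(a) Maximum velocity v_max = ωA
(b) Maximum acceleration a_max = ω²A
v_max = ωA = 7.36×0.137 = 1.008 m/s
a_max = ω²A = 7.36²×0.137 = 7.421 m/s²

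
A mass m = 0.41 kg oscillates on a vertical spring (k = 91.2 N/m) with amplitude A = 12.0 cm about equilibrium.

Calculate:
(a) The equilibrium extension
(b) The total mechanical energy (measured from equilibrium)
x_eq = mg/k = 0.41×9.81/91.2 = 0.0441 m = 4.41 cm
E = ½kA² = ½×91.2×(0.12)² = 0.6566 J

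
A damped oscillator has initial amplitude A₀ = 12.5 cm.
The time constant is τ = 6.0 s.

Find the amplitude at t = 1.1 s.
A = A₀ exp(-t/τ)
A = A₀ exp(−t/τ) = 12.5×exp(−1.1/6.0) = 10.41 cm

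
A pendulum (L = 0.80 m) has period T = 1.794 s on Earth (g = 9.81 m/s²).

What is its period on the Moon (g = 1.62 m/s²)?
T = 2π√(L/g), so T_moon/T_earth = √(g_earth/g_moon)
T_moon = 2π√(0.8/1.62) = 4.415 s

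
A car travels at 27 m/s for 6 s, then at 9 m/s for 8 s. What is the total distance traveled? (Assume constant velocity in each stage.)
d₁ = v₁t₁ = 27 × 6 = 162 m
d₂ = v₂t₂ = 9 × 8 = 72 m
d_total = 162 + 72 = 234 m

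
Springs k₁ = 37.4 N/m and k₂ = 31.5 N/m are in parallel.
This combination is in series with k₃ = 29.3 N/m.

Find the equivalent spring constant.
k₁₂ = k₁ + k₂ = 68.9 N/m (parallel)
1/k_eq = 1/k₁₂ + 1/k₃ → k_eq = 20.56 N/m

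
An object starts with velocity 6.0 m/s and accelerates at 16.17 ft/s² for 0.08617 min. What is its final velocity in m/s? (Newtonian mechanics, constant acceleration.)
v = v₀ + at (with unit conversion) = 31.48 m/s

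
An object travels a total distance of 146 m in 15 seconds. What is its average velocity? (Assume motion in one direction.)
v_avg = Δd / Δt = 146 / 15 = 9.73 m/s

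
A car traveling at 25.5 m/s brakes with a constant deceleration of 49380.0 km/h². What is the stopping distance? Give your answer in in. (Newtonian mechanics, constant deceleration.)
d = v₀² / (2a) (with unit conversion) = 3359.0 in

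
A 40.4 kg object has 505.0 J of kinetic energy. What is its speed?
KE = ½mv² → v = √(2KE/m) = √(2×505.0/40.4) = 5.0 m/s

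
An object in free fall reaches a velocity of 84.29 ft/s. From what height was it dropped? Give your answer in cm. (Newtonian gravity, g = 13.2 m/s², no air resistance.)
h = v²/(2g) (with unit conversion) = 2500.0 cm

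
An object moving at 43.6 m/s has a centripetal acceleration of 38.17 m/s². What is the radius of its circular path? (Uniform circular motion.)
r = v²/a_c = 43.6²/38.17 = 49.8 m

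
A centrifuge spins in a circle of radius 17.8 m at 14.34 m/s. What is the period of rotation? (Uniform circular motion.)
T = 2πr/v = 2π×17.8/14.34 = 7.8 s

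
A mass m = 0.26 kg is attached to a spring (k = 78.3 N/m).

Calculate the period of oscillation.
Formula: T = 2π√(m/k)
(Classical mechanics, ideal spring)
T = 2π√(m/k) = 2π√(0.26/78.3) = 0.3621 s; f = 1/T = 2.762 Hz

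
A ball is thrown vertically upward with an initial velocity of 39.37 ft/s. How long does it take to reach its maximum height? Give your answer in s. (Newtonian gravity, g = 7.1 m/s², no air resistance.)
t_up = v₀/g (with unit conversion) = 1.69 s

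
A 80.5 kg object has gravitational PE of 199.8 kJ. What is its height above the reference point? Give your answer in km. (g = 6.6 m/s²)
PE = mgh → h = PE/(mg) = 1.998e+05 J / (80.5 kg × 6.6 m/s²) = 376.1 m = 0.3761 km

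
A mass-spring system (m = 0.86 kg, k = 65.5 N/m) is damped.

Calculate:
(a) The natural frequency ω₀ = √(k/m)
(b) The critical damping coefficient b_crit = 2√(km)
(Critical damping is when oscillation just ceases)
ω₀ = √(k/m) = √(65.5/0.86) = 8.727 rad/s
b_crit = 2√(km) = 2√(65.5×0.86) = 15.01 kg/s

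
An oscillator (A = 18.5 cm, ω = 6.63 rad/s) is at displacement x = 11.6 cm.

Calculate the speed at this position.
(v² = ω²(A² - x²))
v = ω√(A² − x²) = 6.63×√(0.185² − 0.116²) = 0.9555 m/s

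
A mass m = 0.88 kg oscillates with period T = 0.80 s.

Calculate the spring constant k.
T = 2π√(m/k) → k = m(2π/T)² = 0.88×(2π/0.8)² = 54.28 N/m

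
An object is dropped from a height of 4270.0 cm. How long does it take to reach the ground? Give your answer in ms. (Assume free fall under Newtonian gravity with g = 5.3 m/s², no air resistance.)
t = √(2h/g) (with unit conversion) = 4014.0 ms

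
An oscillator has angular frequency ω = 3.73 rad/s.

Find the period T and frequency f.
T = 2π/ω = 2π/3.73 = 1.685 s; f = ω/2π = 0.5936 Hz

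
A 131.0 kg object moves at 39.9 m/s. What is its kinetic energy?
KE = ½mv² = ½×131.0×39.9² = 104276.7 J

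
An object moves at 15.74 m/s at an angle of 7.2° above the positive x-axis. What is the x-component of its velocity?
vₓ = v cos(θ) = 15.74 × cos(7.2°) = 15.62 m/s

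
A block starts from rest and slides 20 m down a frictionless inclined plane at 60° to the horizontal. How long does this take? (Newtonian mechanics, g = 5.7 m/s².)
a = g sin(θ) = 5.7 × sin(60°) = 4.94 m/s²
t = √(2d/a) = √(2 × 20 / 4.94) = 2.85 s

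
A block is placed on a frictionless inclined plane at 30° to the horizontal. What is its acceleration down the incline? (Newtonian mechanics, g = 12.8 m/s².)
a = g sin(θ) = 12.8 × sin(30°) = 12.8 × 0.5 = 6.4 m/s²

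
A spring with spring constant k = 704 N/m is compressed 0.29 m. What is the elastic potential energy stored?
PE = ½kx² = ½×704×0.29² = 29.6 J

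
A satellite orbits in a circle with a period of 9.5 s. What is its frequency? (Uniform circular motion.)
f = 1/T = 1/9.5 = 0.1053 Hz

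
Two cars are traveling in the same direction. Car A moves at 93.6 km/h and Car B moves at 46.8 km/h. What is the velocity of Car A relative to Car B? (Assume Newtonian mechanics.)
v_rel = v_A - v_B = 93.6 - 46.8 = 46.8 km/h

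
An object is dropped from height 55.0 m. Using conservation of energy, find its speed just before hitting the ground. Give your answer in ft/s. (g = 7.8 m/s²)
mgh = ½mv² → v = √(2gh) = √(2×7.8×55) = 29.29 m/s = 96.1 ft/s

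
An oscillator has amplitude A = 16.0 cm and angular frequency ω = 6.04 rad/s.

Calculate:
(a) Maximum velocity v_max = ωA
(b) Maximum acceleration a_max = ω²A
v_max = ωA = 6.04×0.16 = 0.9664 m/s
a_max = ω²A = 6.04²×0.16 = 5.837 m/s²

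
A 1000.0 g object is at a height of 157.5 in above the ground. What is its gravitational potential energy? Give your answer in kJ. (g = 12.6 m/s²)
PE = mgh = 1 kg × 12.6 m/s² × 4 m = 50.41 J = 0.05041 kJ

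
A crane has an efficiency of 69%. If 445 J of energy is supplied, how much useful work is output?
W_out = η × W_in = 0.69 × 445 = 307.05 J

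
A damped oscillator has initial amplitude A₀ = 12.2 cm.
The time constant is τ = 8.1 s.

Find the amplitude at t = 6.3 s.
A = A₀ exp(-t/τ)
A = A₀ exp(−t/τ) = 12.2×exp(−6.3/8.1) = 5.605 cm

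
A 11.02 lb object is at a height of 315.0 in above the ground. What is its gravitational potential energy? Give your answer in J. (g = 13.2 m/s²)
PE = mgh = 4.999 kg × 13.2 m/s² × 8.001 m = 527.9 J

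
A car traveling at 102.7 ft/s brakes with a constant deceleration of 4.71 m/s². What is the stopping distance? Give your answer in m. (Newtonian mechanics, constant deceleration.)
d = v₀² / (2a) (with unit conversion) = 104.0 m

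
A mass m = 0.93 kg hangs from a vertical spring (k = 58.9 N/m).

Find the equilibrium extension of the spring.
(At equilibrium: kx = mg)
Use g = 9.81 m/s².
x_eq = mg/k = 0.93×9.81/58.9 = 0.1549 m = 15.49 cm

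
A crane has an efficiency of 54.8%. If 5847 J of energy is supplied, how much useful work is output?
W_out = η × W_in = 0.548 × 5847 = 3204.2 J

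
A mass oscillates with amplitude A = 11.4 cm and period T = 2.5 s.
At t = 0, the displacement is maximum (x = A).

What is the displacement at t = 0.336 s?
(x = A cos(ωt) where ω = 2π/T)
ω = 2π/T = 2π/2.5 = 2.513 rad/s
x = A cos(ωt) = 11.4×cos(2.513×0.336) = 7.571 cm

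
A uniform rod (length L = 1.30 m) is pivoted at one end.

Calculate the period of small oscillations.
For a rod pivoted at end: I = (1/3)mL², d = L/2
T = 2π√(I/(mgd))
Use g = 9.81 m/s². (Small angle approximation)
I/m = (1/3)L² = 0.5633 m²; d = L/2 = 0.65 m
T = 2π√(I/(mgd)) = 2π√(0.5633/(9.81×0.65)) = 1.868 s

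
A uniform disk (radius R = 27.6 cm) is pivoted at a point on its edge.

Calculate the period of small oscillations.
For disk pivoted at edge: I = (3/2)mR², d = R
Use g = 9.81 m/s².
I/m = (3/2)R² = 0.1143 m²; d = R = 0.276 m
T = 2π√((3/2)R²/(gR)) = 2π√(3R/(2g)) = 1.291 s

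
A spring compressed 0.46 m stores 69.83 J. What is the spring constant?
PE = ½kx² → k = 2PE/x² = 2×69.83/0.46² = 660.0 N/m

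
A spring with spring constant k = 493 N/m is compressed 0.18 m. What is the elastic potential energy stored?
PE = ½kx² = ½×493×0.18² = 7.987 J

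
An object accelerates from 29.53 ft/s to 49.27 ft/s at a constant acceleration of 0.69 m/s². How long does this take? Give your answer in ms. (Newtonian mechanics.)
t = (v - v₀)/a (with unit conversion) = 8720.0 ms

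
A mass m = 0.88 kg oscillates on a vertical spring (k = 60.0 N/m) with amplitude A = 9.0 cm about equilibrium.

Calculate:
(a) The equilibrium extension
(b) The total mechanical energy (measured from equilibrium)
x_eq = mg/k = 0.88×9.81/60.0 = 0.1439 m = 14.39 cm
E = ½kA² = ½×60.0×(0.09)² = 0.243 J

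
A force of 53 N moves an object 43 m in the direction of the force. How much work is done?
W = Fd = 53×43 = 2279.0 J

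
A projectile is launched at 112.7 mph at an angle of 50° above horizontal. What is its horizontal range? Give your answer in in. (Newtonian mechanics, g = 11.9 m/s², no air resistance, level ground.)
R = v₀² sin(2θ) / g (with unit conversion) = 8270.0 in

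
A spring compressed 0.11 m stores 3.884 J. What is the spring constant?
PE = ½kx² → k = 2PE/x² = 2×3.884/0.11² = 642.0 N/m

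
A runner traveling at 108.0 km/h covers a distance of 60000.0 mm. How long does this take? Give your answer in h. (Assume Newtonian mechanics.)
t = d/v (with unit conversion) = 0.0005556 h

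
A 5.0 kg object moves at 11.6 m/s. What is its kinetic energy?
KE = ½mv² = ½×5.0×11.6² = 336.4 J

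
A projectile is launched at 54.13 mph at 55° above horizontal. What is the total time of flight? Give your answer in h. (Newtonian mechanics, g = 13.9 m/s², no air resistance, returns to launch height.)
T = 2v₀sin(θ)/g (with unit conversion) = 0.0007922 h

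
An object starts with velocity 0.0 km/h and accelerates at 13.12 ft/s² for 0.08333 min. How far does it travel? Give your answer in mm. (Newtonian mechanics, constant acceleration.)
d = v₀t + ½at² (with unit conversion) = 49980.0 mm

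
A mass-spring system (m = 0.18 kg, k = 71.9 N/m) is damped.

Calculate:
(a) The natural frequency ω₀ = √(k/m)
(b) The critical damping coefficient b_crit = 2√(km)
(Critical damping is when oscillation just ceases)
ω₀ = √(k/m) = √(71.9/0.18) = 19.99 rad/s
b_crit = 2√(km) = 2√(71.9×0.18) = 7.195 kg/s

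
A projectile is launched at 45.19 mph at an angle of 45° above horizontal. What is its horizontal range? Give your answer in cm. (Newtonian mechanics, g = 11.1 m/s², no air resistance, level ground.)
R = v₀² sin(2θ) / g (with unit conversion) = 3677.0 cm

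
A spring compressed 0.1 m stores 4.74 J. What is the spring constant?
PE = ½kx² → k = 2PE/x² = 2×4.74/0.1² = 948.0 N/m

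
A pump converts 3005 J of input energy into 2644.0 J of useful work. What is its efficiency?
η = W_out/W_in = 2644.0/3005 = 0.8799 = 87.99%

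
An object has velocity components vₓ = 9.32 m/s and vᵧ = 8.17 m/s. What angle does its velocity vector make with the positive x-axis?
θ = arctan(vᵧ/vₓ) = arctan(8.17/9.32) = 41.24°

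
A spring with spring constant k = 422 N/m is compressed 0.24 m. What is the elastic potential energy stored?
PE = ½kx² = ½×422×0.24² = 12.15 J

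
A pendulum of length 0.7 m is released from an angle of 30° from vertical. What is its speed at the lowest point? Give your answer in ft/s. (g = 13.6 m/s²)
h = L(1 − cosθ) = 0.7×(1 − cos30°) = 0.09378 m
v = √(2gh) = √(2×13.6×0.09378) = 1.597 m/s = 5.24 ft/s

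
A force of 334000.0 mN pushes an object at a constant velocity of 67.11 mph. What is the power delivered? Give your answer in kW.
P = Fv = 334 N × 30 m/s = 1.002e+04 W = 10.02 kW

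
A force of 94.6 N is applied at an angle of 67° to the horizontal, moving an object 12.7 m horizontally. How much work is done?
W = Fd cosθ = 94.6×12.7×cos(67°) = 469.43 J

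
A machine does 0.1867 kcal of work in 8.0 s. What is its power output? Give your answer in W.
P = W/t = 781.2 J / 8 s = 97.64 W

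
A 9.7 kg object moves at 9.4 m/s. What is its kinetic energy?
KE = ½mv² = ½×9.7×9.4² = 428.546 J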